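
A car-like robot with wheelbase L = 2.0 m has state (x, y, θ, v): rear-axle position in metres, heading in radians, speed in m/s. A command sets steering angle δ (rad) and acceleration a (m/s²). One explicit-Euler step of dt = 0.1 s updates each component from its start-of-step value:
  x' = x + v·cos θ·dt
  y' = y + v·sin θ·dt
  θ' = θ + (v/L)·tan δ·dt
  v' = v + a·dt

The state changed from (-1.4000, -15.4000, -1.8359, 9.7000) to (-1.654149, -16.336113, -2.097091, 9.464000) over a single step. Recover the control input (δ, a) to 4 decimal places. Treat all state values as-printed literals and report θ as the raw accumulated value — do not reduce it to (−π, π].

δ = -0.4940, a = -2.3600

a = (v'−v)/dt = (-0.236000)/0.1 = -2.3600
Δθ = θ'−θ = -0.261191;  (v·dt/L) = 9.7000·0.1/2.0 = 0.485000
tan δ = Δθ·L/(v·dt) = -0.538538  →  δ = -0.4940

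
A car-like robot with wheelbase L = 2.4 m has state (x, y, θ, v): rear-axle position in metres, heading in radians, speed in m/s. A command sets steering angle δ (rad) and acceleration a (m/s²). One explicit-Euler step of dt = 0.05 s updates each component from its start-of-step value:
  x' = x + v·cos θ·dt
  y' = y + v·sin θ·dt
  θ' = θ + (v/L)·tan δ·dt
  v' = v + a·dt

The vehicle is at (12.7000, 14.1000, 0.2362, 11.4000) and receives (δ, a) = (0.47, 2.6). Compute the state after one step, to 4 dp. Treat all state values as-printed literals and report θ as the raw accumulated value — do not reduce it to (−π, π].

x' = 12.7000 + 11.4000·cos(0.2362)·0.05 = 13.2542
y' = 14.1000 + 11.4000·sin(0.2362)·0.05 = 14.2334
θ' = 0.2362 + (11.4000/2.4)·tan(0.47)·0.05 = 0.3568
v' = 11.4000 + 2.6000·0.05 = 11.5300

(13.2542, 14.2334, 0.3568, 11.5300)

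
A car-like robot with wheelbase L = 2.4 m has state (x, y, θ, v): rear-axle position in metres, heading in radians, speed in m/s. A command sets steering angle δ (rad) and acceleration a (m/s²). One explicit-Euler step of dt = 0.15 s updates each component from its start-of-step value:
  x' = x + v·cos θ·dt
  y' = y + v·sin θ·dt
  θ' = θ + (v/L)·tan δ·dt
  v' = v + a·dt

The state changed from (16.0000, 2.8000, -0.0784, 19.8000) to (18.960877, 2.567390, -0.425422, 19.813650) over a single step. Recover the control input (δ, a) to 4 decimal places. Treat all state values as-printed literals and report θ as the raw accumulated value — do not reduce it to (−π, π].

δ = -0.2734, a = 0.0910

a = (v'−v)/dt = (0.013650)/0.15 = 0.0910
Δθ = θ'−θ = -0.347022;  (v·dt/L) = 19.8000·0.15/2.4 = 1.237500
tan δ = Δθ·L/(v·dt) = -0.280422  →  δ = -0.2734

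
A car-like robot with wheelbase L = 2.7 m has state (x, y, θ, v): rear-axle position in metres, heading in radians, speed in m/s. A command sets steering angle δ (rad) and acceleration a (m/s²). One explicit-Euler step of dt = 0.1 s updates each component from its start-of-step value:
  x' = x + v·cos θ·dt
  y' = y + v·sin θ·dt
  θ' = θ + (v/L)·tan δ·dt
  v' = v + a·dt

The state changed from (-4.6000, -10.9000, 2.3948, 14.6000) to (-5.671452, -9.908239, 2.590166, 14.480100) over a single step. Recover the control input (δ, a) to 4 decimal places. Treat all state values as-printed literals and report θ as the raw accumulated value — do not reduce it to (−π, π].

δ = 0.3467, a = -1.1990

a = (v'−v)/dt = (-0.119900)/0.1 = -1.1990
Δθ = θ'−θ = 0.195366;  (v·dt/L) = 14.6000·0.1/2.7 = 0.540741
tan δ = Δθ·L/(v·dt) = 0.361293  →  δ = 0.3467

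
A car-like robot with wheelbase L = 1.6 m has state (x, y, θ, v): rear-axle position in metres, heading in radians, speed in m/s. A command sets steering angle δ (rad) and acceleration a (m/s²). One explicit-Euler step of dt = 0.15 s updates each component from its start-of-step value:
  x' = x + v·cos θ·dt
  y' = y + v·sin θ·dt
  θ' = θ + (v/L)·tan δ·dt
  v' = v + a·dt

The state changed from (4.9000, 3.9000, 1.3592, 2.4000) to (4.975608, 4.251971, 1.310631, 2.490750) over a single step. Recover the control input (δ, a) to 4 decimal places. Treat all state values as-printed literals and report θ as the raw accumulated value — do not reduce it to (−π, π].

a = (v'−v)/dt = (0.090750)/0.15 = 0.6050
Δθ = θ'−θ = -0.048569;  (v·dt/L) = 2.4000·0.15/1.6 = 0.225000
tan δ = Δθ·L/(v·dt) = -0.215862  →  δ = -0.2126

δ = -0.2126, a = 0.6050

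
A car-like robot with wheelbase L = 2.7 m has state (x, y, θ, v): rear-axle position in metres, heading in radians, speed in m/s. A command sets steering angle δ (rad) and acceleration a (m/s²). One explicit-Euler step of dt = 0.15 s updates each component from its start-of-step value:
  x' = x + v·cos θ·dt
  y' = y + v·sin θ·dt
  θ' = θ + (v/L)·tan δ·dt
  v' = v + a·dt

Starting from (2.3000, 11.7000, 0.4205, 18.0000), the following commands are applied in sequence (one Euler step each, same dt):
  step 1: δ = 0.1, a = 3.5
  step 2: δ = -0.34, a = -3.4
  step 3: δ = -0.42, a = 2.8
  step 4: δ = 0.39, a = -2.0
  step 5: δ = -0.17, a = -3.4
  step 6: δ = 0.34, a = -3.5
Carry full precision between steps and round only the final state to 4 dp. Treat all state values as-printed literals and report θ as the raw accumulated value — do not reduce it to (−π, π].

after step 1 (δ=0.1, a=3.5): (4.764789, 12.802186, 0.520835, 18.525000)
after step 2 (δ=-0.34, a=-3.4): (7.175089, 14.184904, 0.156780, 18.015000)
after step 3 (δ=-0.42, a=2.8): (9.844196, 14.606830, -0.290164, 18.435000)
after step 4 (δ=0.39, a=-2.0): (12.493850, 13.815666, 0.130825, 18.135000)
after step 5 (δ=-0.17, a=-3.4): (15.190854, 14.170527, -0.042120, 17.625000)
after step 6 (δ=0.34, a=-3.5): (17.832260, 14.059206, 0.304248, 17.100000)

(17.8323, 14.0592, 0.3042, 17.1000)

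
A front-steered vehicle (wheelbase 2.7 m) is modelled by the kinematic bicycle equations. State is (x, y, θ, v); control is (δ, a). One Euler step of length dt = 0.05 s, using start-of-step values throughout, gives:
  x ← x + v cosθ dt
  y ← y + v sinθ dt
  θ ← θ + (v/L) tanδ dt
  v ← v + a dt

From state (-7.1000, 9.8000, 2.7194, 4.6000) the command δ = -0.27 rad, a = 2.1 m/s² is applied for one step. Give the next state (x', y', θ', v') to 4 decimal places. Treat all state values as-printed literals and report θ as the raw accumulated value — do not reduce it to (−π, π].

x' = -7.1000 + 4.6000·cos(2.7194)·0.05 = -7.3098
y' = 9.8000 + 4.6000·sin(2.7194)·0.05 = 9.8942
θ' = 2.7194 + (4.6000/2.7)·tan(-0.27)·0.05 = 2.6958
v' = 4.6000 + 2.1000·0.05 = 4.7050

(-7.3098, 9.8942, 2.6958, 4.7050)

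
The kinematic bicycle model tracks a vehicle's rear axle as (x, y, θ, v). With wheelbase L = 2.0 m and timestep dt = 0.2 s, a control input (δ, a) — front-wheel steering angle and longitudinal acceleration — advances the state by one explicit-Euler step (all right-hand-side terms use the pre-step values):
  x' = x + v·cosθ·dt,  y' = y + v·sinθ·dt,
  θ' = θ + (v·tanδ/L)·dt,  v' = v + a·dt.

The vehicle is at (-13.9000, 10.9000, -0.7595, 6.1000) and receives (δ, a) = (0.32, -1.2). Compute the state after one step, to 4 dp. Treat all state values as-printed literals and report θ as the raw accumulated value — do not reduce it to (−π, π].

x' = -13.9000 + 6.1000·cos(-0.7595)·0.2 = -13.0153
y' = 10.9000 + 6.1000·sin(-0.7595)·0.2 = 10.0600
θ' = -0.7595 + (6.1000/2.0)·tan(0.32)·0.2 = -0.5574
v' = 6.1000 − 1.2000·0.2 = 5.8600

(-13.0153, 10.0600, -0.5574, 5.8600)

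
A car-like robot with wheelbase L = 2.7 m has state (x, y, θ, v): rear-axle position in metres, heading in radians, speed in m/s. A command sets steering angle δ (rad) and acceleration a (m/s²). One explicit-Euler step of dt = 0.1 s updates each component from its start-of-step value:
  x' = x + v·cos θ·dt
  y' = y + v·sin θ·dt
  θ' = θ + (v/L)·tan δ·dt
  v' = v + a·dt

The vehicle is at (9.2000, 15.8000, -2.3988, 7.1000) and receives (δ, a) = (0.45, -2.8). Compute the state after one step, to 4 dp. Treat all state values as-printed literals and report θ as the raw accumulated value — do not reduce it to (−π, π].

x' = 9.2000 + 7.1000·cos(-2.3988)·0.1 = 8.6770
y' = 15.8000 + 7.1000·sin(-2.3988)·0.1 = 15.3198
θ' = -2.3988 + (7.1000/2.7)·tan(0.45)·0.1 = -2.2718
v' = 7.1000 − 2.8000·0.1 = 6.8200

(8.6770, 15.3198, -2.2718, 6.8200)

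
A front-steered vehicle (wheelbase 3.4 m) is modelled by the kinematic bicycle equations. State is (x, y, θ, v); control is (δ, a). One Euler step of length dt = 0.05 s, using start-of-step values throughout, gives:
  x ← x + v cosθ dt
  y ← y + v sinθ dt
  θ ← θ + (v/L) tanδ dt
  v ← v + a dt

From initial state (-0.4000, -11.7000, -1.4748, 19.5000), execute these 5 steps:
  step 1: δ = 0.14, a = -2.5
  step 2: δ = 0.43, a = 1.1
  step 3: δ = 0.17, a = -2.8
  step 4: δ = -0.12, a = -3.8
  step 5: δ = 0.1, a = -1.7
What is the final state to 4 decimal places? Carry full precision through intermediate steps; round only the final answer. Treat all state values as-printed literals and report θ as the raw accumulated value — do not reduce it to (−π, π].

after step 1 (δ=0.14, a=-2.5): (-0.306547, -12.670511, -1.434389, 19.375000)
after step 2 (δ=0.43, a=1.1): (-0.174812, -13.630262, -1.303715, 19.430000)
after step 3 (δ=0.17, a=-2.8): (0.081584, -14.567318, -1.254667, 19.290000)
after step 4 (δ=-0.12, a=-3.8): (0.381437, -15.484023, -1.288872, 19.100000)
after step 5 (δ=0.1, a=-1.7): (0.647122, -16.401322, -1.260690, 19.015000)

(0.6471, -16.4013, -1.2607, 19.0150)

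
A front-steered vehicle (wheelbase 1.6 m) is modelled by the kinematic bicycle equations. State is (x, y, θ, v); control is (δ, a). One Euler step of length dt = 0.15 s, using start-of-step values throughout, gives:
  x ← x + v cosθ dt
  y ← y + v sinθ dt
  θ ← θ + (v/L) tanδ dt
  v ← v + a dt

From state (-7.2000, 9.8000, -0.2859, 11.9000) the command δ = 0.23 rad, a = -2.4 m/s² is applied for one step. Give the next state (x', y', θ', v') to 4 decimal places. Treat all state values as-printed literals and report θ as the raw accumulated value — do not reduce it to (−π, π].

x' = -7.2000 + 11.9000·cos(-0.2859)·0.15 = -5.4875
y' = 9.8000 + 11.9000·sin(-0.2859)·0.15 = 9.2966
θ' = -0.2859 + (11.9000/1.6)·tan(0.23)·0.15 = -0.0247
v' = 11.9000 − 2.4000·0.15 = 11.5400

(-5.4875, 9.2966, -0.0247, 11.5400)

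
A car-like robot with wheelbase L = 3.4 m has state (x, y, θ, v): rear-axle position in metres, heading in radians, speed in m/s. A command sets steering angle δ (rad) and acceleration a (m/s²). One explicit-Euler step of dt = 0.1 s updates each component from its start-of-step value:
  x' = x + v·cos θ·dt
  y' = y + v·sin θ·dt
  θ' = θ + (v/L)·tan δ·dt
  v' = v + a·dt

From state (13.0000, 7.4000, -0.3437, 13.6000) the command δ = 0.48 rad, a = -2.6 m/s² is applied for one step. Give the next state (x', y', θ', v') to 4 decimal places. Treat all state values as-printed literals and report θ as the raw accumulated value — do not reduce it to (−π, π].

x' = 13.0000 + 13.6000·cos(-0.3437)·0.1 = 14.2805
y' = 7.4000 + 13.6000·sin(-0.3437)·0.1 = 6.9417
θ' = -0.3437 + (13.6000/3.4)·tan(0.48)·0.1 = -0.1355
v' = 13.6000 − 2.6000·0.1 = 13.3400

(14.2805, 6.9417, -0.1355, 13.3400)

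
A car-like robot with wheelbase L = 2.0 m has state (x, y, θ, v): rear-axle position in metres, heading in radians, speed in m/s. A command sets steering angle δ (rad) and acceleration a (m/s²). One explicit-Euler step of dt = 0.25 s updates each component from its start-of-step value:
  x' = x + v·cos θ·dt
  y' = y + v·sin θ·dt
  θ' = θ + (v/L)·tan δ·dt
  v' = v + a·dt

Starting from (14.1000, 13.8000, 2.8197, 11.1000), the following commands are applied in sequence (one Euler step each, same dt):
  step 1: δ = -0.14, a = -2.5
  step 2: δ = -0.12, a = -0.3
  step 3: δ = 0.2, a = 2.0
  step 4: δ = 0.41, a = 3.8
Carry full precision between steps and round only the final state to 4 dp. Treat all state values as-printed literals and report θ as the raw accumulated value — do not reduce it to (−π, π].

(4.6650, 18.6893, 3.3220, 11.8500)

after step 1 (δ=-0.14, a=-2.5): (11.467529, 14.677906, 2.624171, 10.475000)
after step 2 (δ=-0.12, a=-0.3): (9.191580, 15.973247, 2.466287, 10.400000)
after step 3 (δ=0.2, a=2.0): (7.162238, 17.598600, 2.729810, 10.900000)
after step 4 (δ=0.41, a=3.8): (4.665024, 18.689263, 3.321995, 11.850000)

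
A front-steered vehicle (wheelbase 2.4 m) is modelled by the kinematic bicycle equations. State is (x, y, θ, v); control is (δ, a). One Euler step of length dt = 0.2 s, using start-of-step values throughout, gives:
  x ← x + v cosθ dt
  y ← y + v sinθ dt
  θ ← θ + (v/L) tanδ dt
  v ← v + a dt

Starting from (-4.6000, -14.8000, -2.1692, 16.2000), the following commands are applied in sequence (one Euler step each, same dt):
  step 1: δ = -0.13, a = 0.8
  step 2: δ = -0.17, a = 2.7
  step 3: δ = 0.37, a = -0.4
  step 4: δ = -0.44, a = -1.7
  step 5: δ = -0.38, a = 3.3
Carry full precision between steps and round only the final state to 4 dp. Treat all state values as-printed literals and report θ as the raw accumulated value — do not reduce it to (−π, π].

after step 1 (δ=-0.13, a=0.8): (-6.425171, -17.477004, -2.345695, 16.360000)
after step 2 (δ=-0.17, a=2.7): (-8.714406, -19.814821, -2.579721, 16.900000)
after step 3 (δ=0.37, a=-0.4): (-11.574762, -21.615588, -2.033480, 16.820000)
after step 4 (δ=-0.44, a=-1.7): (-13.076288, -24.625889, -2.693358, 16.480000)
after step 5 (δ=-0.38, a=3.3): (-16.046688, -26.054295, -3.241884, 17.140000)

(-16.0467, -26.0543, -3.2419, 17.1400)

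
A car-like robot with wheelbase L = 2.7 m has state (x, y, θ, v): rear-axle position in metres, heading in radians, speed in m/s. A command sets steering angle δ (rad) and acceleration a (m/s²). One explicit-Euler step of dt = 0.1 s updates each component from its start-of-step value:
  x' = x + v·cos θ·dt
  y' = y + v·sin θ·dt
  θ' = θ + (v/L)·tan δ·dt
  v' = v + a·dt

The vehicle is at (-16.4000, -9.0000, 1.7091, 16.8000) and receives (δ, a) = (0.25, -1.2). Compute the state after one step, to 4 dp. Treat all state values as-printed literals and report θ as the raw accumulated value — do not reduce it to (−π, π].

x' = -16.4000 + 16.8000·cos(1.7091)·0.1 = -16.6316
y' = -9.0000 + 16.8000·sin(1.7091)·0.1 = -7.3360
θ' = 1.7091 + (16.8000/2.7)·tan(0.25)·0.1 = 1.8680
v' = 16.8000 − 1.2000·0.1 = 16.6800

(-16.6316, -7.3360, 1.8680, 16.6800)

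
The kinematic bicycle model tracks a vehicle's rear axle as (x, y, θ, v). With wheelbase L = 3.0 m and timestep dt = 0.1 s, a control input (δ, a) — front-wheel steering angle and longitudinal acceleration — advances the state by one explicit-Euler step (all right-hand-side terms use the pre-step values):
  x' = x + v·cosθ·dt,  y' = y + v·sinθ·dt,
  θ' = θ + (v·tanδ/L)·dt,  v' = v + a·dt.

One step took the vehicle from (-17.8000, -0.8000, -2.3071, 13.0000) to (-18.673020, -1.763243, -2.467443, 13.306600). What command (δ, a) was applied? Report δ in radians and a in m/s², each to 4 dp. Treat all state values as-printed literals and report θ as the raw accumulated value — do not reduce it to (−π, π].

δ = -0.3544, a = 3.0660

a = (v'−v)/dt = (0.306600)/0.1 = 3.0660
Δθ = θ'−θ = -0.160343;  (v·dt/L) = 13.0000·0.1/3.0 = 0.433333
tan δ = Δθ·L/(v·dt) = -0.370022  →  δ = -0.3544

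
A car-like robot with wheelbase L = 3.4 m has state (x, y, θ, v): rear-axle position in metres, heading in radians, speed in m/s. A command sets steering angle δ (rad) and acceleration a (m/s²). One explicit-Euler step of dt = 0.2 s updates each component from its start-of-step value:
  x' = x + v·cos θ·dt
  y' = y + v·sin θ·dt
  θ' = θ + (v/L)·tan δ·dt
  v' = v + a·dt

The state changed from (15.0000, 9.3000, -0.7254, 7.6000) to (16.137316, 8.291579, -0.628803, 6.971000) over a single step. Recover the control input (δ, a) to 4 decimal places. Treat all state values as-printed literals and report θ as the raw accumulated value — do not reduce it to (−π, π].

δ = 0.2128, a = -3.1450

a = (v'−v)/dt = (-0.629000)/0.2 = -3.1450
Δθ = θ'−θ = 0.096597;  (v·dt/L) = 7.6000·0.2/3.4 = 0.447059
tan δ = Δθ·L/(v·dt) = 0.216072  →  δ = 0.2128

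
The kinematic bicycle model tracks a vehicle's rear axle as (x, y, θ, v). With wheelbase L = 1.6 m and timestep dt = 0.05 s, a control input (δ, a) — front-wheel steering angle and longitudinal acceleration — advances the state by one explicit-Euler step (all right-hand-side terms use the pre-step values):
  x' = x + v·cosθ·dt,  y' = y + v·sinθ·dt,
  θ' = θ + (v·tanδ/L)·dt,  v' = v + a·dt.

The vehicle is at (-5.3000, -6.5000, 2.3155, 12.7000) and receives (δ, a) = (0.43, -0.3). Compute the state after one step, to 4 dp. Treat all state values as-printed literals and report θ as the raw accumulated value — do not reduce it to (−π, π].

x' = -5.3000 + 12.7000·cos(2.3155)·0.05 = -5.7304
y' = -6.5000 + 12.7000·sin(2.3155)·0.05 = -6.0331
θ' = 2.3155 + (12.7000/1.6)·tan(0.43)·0.05 = 2.4975
v' = 12.7000 − 0.3000·0.05 = 12.6850

(-5.7304, -6.0331, 2.4975, 12.6850)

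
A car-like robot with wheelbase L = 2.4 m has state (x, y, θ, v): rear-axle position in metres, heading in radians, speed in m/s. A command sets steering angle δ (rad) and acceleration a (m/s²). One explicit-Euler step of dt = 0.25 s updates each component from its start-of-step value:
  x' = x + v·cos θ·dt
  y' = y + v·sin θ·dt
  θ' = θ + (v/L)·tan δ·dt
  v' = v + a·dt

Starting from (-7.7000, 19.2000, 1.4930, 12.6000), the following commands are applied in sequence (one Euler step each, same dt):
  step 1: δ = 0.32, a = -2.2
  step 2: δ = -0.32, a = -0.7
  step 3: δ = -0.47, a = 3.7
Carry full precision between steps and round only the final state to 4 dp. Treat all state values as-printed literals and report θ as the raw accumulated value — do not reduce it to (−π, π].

(-8.3339, 28.1265, 0.8836, 12.8000)

after step 1 (δ=0.32, a=-2.2): (-7.455189, 22.340472, 1.927949, 12.050000)
after step 2 (δ=-0.32, a=-0.7): (-8.508382, 25.162872, 1.511986, 11.875000)
after step 3 (δ=-0.47, a=3.7): (-8.333889, 28.126490, 0.883643, 12.800000)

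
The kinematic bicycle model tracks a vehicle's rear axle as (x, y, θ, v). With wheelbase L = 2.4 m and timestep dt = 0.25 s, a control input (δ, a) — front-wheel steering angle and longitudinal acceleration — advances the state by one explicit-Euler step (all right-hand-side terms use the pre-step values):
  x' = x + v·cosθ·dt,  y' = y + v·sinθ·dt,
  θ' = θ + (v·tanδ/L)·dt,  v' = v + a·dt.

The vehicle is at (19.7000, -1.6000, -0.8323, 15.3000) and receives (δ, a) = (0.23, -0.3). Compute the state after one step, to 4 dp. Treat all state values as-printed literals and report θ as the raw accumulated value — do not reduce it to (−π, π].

x' = 19.7000 + 15.3000·cos(-0.8323)·0.25 = 22.2749
y' = -1.6000 + 15.3000·sin(-0.8323)·0.25 = -4.4285
θ' = -0.8323 + (15.3000/2.4)·tan(0.23)·0.25 = -0.4591
v' = 15.3000 − 0.3000·0.25 = 15.2250

(22.2749, -4.4285, -0.4591, 15.2250)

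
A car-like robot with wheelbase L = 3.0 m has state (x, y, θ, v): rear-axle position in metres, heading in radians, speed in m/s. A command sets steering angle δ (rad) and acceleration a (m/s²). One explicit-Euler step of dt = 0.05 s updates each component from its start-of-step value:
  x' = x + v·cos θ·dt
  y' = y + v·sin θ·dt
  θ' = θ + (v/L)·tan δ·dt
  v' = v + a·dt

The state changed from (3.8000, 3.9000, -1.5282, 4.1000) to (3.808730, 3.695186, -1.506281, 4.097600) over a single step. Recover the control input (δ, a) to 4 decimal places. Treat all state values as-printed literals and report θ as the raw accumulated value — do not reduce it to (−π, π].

δ = 0.3104, a = -0.0480

a = (v'−v)/dt = (-0.002400)/0.05 = -0.0480
Δθ = θ'−θ = 0.021919;  (v·dt/L) = 4.1000·0.05/3.0 = 0.068333
tan δ = Δθ·L/(v·dt) = 0.320766  →  δ = 0.3104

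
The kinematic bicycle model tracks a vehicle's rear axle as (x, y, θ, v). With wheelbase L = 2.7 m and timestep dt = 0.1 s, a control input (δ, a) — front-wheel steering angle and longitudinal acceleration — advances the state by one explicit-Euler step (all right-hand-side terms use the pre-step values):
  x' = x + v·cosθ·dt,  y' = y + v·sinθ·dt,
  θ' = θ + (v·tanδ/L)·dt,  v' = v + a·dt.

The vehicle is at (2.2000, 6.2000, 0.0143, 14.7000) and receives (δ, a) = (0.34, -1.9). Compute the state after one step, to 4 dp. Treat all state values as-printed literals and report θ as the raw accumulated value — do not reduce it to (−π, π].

(3.6698, 6.2210, 0.2069, 14.5100)

x' = 2.2000 + 14.7000·cos(0.0143)·0.1 = 3.6698
y' = 6.2000 + 14.7000·sin(0.0143)·0.1 = 6.2210
θ' = 0.0143 + (14.7000/2.7)·tan(0.34)·0.1 = 0.2069
v' = 14.7000 − 1.9000·0.1 = 14.5100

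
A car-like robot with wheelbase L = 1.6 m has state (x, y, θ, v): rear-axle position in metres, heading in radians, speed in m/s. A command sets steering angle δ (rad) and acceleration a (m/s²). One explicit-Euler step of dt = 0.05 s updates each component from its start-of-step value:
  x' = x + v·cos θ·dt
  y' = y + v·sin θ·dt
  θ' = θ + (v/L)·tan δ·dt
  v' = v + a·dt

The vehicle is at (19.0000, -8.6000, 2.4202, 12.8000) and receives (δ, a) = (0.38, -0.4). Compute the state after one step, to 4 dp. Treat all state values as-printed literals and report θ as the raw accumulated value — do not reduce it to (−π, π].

(18.5194, -8.1773, 2.5800, 12.7800)

x' = 19.0000 + 12.8000·cos(2.4202)·0.05 = 18.5194
y' = -8.6000 + 12.8000·sin(2.4202)·0.05 = -8.1773
θ' = 2.4202 + (12.8000/1.6)·tan(0.38)·0.05 = 2.5800
v' = 12.8000 − 0.4000·0.05 = 12.7800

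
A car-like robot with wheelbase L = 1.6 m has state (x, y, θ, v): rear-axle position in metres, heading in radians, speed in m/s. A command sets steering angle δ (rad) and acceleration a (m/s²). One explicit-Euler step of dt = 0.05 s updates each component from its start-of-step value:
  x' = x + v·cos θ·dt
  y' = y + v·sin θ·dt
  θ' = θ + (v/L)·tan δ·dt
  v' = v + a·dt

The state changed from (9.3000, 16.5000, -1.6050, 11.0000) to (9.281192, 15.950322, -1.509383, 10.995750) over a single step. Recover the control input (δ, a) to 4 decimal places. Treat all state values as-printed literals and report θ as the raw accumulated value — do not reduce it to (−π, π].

a = (v'−v)/dt = (-0.004250)/0.05 = -0.0850
Δθ = θ'−θ = 0.095617;  (v·dt/L) = 11.0000·0.05/1.6 = 0.343750
tan δ = Δθ·L/(v·dt) = 0.278159  →  δ = 0.2713

δ = 0.2713, a = -0.0850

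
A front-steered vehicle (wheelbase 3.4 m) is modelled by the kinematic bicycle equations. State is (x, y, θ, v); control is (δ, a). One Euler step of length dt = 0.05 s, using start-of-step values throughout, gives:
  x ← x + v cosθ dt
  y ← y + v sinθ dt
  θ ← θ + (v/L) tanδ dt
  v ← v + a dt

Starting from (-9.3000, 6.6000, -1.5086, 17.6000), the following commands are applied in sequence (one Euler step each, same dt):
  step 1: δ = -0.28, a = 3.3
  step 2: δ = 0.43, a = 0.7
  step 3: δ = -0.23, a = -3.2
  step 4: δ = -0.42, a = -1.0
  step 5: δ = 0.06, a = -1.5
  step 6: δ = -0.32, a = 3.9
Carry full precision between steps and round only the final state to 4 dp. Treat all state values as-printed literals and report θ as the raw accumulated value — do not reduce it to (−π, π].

(-9.2282, 1.3158, -1.7102, 17.7100)

after step 1 (δ=-0.28, a=3.3): (-9.245303, 5.721702, -1.583026, 17.765000)
after step 2 (δ=0.43, a=0.7): (-9.256165, 4.833518, -1.463211, 17.800000)
after step 3 (δ=-0.23, a=-3.2): (-9.160599, 3.948664, -1.524502, 17.640000)
after step 4 (δ=-0.42, a=-1.0): (-9.119781, 3.067609, -1.640348, 17.590000)
after step 5 (δ=0.06, a=-1.5): (-9.180903, 2.190235, -1.624808, 17.515000)
after step 6 (δ=-0.32, a=3.9): (-9.228181, 1.315762, -1.710166, 17.710000)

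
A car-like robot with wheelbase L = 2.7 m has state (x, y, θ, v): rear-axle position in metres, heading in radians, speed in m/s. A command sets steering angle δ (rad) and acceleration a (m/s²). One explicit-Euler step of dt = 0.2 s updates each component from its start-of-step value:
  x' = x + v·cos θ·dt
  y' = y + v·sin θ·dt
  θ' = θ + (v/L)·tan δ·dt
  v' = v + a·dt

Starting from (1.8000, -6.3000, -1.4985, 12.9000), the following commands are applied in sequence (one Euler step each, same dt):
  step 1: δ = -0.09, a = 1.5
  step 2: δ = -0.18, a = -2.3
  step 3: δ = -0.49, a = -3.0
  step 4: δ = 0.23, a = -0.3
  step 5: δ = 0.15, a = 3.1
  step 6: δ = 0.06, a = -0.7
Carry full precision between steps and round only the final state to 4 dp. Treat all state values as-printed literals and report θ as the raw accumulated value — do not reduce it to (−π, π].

after step 1 (δ=-0.09, a=1.5): (1.986362, -8.873260, -1.584733, 13.200000)
after step 2 (δ=-0.18, a=-2.3): (1.949571, -11.513004, -1.762659, 12.740000)
after step 3 (δ=-0.49, a=-3.0): (1.463699, -14.014250, -2.266019, 12.140000)
after step 4 (δ=0.23, a=-0.3): (-0.091572, -15.878738, -2.055463, 12.080000)
after step 5 (δ=0.15, a=3.1): (-1.217220, -18.016488, -1.920225, 12.700000)
after step 6 (δ=0.06, a=-0.7): (-2.086818, -20.402991, -1.863713, 12.560000)

(-2.0868, -20.4030, -1.8637, 12.5600)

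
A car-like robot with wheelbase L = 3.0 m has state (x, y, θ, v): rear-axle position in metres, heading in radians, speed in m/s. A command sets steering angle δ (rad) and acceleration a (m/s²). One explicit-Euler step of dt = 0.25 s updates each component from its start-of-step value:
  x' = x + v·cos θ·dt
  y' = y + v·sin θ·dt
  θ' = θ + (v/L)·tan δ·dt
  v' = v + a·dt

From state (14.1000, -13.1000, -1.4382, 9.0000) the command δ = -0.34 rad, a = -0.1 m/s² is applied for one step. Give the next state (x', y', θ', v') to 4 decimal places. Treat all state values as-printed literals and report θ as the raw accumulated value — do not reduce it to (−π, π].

x' = 14.1000 + 9.0000·cos(-1.4382)·0.25 = 14.3975
y' = -13.1000 + 9.0000·sin(-1.4382)·0.25 = -15.3302
θ' = -1.4382 + (9.0000/3.0)·tan(-0.34)·0.25 = -1.7035
v' = 9.0000 − 0.1000·0.25 = 8.9750

(14.3975, -15.3302, -1.7035, 8.9750)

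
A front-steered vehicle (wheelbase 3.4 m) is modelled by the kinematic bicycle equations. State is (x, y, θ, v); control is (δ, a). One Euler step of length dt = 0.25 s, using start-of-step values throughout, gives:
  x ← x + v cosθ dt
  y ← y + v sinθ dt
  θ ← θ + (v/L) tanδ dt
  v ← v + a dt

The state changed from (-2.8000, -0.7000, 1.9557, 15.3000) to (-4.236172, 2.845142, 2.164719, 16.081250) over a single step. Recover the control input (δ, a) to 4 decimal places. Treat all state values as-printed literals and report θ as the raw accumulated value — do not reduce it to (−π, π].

δ = 0.1837, a = 3.1250

a = (v'−v)/dt = (0.781250)/0.25 = 3.1250
Δθ = θ'−θ = 0.209019;  (v·dt/L) = 15.3000·0.25/3.4 = 1.125000
tan δ = Δθ·L/(v·dt) = 0.185795  →  δ = 0.1837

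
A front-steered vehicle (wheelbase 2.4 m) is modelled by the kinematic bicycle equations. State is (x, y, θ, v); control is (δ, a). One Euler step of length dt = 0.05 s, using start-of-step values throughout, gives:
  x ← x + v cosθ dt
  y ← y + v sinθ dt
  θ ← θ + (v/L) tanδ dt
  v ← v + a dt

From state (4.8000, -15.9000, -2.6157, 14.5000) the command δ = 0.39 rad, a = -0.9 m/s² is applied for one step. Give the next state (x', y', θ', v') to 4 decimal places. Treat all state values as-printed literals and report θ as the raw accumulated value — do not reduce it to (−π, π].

(4.1730, -16.2639, -2.4915, 14.4550)

x' = 4.8000 + 14.5000·cos(-2.6157)·0.05 = 4.1730
y' = -15.9000 + 14.5000·sin(-2.6157)·0.05 = -16.2639
θ' = -2.6157 + (14.5000/2.4)·tan(0.39)·0.05 = -2.4915
v' = 14.5000 − 0.9000·0.05 = 14.4550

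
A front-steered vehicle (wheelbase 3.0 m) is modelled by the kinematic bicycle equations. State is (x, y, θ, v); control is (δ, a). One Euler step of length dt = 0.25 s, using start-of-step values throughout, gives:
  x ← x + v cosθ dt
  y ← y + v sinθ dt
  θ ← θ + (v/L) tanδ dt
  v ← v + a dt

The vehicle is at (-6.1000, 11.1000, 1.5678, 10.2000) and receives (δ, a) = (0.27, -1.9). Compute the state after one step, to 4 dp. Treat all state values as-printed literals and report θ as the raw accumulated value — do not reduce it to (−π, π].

x' = -6.1000 + 10.2000·cos(1.5678)·0.25 = -6.0924
y' = 11.1000 + 10.2000·sin(1.5678)·0.25 = 13.6500
θ' = 1.5678 + (10.2000/3.0)·tan(0.27)·0.25 = 1.8030
v' = 10.2000 − 1.9000·0.25 = 9.7250

(-6.0924, 13.6500, 1.8030, 9.7250)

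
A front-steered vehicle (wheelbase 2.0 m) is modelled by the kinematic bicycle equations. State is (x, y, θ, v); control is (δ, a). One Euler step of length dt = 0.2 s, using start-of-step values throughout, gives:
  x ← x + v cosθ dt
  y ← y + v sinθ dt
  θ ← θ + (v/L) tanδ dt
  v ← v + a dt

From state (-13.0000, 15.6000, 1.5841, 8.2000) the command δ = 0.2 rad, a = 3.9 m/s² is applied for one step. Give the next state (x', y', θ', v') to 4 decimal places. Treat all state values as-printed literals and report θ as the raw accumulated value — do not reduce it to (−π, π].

(-13.0218, 17.2399, 1.7503, 8.9800)

x' = -13.0000 + 8.2000·cos(1.5841)·0.2 = -13.0218
y' = 15.6000 + 8.2000·sin(1.5841)·0.2 = 17.2399
θ' = 1.5841 + (8.2000/2.0)·tan(0.2)·0.2 = 1.7503
v' = 8.2000 + 3.9000·0.2 = 8.9800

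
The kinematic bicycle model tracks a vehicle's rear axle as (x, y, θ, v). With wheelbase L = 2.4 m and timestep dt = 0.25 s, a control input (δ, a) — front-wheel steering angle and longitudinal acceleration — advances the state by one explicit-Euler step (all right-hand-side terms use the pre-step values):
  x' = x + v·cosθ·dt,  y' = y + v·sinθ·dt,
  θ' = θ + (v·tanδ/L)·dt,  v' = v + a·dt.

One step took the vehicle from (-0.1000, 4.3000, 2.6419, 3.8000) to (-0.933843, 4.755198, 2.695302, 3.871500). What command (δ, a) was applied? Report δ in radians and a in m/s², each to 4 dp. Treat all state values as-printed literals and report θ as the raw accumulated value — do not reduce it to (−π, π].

a = (v'−v)/dt = (0.071500)/0.25 = 0.2860
Δθ = θ'−θ = 0.053402;  (v·dt/L) = 3.8000·0.25/2.4 = 0.395833
tan δ = Δθ·L/(v·dt) = 0.134910  →  δ = 0.1341

δ = 0.1341, a = 0.2860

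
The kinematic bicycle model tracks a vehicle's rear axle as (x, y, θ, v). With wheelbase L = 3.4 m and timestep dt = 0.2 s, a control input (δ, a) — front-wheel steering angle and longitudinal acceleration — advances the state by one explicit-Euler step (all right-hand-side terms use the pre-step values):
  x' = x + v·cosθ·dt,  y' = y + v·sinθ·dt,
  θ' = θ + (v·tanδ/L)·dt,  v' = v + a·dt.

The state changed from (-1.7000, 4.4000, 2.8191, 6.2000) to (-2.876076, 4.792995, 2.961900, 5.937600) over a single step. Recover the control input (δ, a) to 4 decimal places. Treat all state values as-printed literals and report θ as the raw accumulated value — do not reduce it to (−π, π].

a = (v'−v)/dt = (-0.262400)/0.2 = -1.3120
Δθ = θ'−θ = 0.142800;  (v·dt/L) = 6.2000·0.2/3.4 = 0.364706
tan δ = Δθ·L/(v·dt) = 0.391548  →  δ = 0.3732

δ = 0.3732, a = -1.3120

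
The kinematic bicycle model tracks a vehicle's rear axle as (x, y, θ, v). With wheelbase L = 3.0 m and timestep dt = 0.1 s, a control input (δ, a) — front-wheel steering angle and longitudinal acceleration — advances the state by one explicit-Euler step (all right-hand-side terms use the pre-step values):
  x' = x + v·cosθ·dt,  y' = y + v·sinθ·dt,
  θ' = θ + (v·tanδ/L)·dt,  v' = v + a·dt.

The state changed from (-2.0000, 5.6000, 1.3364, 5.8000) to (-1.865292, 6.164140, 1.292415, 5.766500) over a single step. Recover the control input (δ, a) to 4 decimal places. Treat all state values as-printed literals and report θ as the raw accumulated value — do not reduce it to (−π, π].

a = (v'−v)/dt = (-0.033500)/0.1 = -0.3350
Δθ = θ'−θ = -0.043985;  (v·dt/L) = 5.8000·0.1/3.0 = 0.193333
tan δ = Δθ·L/(v·dt) = -0.227509  →  δ = -0.2237

δ = -0.2237, a = -0.3350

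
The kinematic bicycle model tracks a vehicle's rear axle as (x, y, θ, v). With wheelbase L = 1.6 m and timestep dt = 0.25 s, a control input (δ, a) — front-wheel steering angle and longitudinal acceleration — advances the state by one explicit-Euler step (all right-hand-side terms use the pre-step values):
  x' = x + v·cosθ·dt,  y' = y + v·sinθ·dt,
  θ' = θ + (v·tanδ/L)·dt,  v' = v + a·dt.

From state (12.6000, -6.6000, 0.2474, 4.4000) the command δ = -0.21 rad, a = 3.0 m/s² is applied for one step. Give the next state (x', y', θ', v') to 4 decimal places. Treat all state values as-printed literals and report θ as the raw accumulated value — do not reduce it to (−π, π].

(13.6665, -6.3306, 0.1009, 5.1500)

x' = 12.6000 + 4.4000·cos(0.2474)·0.25 = 13.6665
y' = -6.6000 + 4.4000·sin(0.2474)·0.25 = -6.3306
θ' = 0.2474 + (4.4000/1.6)·tan(-0.21)·0.25 = 0.1009
v' = 4.4000 + 3.0000·0.25 = 5.1500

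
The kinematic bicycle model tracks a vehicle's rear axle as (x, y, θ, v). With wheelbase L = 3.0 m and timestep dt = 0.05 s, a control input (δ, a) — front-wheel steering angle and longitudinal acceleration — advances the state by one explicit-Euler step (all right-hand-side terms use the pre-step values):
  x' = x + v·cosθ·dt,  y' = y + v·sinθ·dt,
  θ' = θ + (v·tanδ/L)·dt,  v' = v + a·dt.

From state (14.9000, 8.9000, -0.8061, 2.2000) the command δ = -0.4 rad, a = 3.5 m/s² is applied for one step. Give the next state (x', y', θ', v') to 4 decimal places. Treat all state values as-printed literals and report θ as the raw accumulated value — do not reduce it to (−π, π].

(14.9762, 8.8206, -0.8216, 2.3750)

x' = 14.9000 + 2.2000·cos(-0.8061)·0.05 = 14.9762
y' = 8.9000 + 2.2000·sin(-0.8061)·0.05 = 8.8206
θ' = -0.8061 + (2.2000/3.0)·tan(-0.4)·0.05 = -0.8216
v' = 2.2000 + 3.5000·0.05 = 2.3750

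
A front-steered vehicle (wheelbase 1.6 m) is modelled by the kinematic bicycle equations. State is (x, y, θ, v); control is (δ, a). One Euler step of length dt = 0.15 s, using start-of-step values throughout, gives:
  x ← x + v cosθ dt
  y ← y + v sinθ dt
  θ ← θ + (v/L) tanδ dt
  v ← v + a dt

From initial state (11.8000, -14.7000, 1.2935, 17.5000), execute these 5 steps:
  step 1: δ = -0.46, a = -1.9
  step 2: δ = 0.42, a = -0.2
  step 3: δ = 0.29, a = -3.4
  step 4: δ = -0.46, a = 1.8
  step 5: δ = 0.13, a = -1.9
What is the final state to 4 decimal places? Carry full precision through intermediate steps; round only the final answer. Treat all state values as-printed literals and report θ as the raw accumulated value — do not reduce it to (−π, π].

after step 1 (δ=-0.46, a=-1.9): (12.518610, -12.175277, 0.480654, 17.215000)
after step 2 (δ=0.42, a=-0.2): (14.808272, -10.981350, 1.201381, 17.185000)
after step 3 (δ=0.29, a=-3.4): (15.739022, -8.577499, 1.682152, 16.675000)
after step 4 (δ=-0.46, a=1.8): (15.461070, -6.091740, 0.907626, 16.945000)
after step 5 (δ=0.13, a=-1.9): (17.025818, -4.088729, 1.115314, 16.660000)

(17.0258, -4.0887, 1.1153, 16.6600)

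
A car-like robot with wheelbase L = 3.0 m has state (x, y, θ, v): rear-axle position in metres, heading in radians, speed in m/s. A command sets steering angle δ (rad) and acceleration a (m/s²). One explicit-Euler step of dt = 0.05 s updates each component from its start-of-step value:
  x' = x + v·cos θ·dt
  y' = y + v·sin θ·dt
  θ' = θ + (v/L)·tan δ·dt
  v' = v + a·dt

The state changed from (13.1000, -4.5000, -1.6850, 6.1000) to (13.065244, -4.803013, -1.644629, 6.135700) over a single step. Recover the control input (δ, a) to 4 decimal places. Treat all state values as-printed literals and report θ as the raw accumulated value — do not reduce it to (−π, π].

δ = 0.3780, a = 0.7140

a = (v'−v)/dt = (0.035700)/0.05 = 0.7140
Δθ = θ'−θ = 0.040371;  (v·dt/L) = 6.1000·0.05/3.0 = 0.101667
tan δ = Δθ·L/(v·dt) = 0.397092  →  δ = 0.3780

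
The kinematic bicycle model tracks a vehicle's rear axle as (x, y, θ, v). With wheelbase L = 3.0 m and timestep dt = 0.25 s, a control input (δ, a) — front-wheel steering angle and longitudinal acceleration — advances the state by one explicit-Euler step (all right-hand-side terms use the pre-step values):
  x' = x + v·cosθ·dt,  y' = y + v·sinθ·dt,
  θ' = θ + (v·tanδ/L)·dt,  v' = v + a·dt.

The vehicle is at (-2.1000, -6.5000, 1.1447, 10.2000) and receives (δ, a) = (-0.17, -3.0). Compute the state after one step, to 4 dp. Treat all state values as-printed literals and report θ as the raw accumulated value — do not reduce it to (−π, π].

x' = -2.1000 + 10.2000·cos(1.1447)·0.25 = -1.0460
y' = -6.5000 + 10.2000·sin(1.1447)·0.25 = -4.1780
θ' = 1.1447 + (10.2000/3.0)·tan(-0.17)·0.25 = 0.9988
v' = 10.2000 − 3.0000·0.25 = 9.4500

(-1.0460, -4.1780, 0.9988, 9.4500)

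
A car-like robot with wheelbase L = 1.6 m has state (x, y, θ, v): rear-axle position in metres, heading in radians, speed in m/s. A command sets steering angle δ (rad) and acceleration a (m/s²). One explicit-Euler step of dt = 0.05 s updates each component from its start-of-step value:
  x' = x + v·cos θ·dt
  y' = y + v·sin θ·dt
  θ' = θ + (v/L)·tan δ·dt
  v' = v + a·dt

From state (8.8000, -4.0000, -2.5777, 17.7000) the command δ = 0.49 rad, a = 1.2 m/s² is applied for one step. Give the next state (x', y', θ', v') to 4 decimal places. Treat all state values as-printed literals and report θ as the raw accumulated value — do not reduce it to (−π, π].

x' = 8.8000 + 17.7000·cos(-2.5777)·0.05 = 8.0520
y' = -4.0000 + 17.7000·sin(-2.5777)·0.05 = -4.4730
θ' = -2.5777 + (17.7000/1.6)·tan(0.49)·0.05 = -2.2827
v' = 17.7000 + 1.2000·0.05 = 17.7600

(8.0520, -4.4730, -2.2827, 17.7600)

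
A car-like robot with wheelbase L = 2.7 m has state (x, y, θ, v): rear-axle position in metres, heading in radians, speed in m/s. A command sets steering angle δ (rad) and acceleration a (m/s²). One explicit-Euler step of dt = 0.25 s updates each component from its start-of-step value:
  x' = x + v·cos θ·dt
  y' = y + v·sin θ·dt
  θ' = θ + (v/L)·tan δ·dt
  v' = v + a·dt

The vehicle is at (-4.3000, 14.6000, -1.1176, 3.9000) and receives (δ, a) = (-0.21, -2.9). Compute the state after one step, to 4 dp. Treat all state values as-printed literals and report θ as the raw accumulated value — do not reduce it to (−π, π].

x' = -4.3000 + 3.9000·cos(-1.1176)·0.25 = -3.8731
y' = 14.6000 + 3.9000·sin(-1.1176)·0.25 = 13.7234
θ' = -1.1176 + (3.9000/2.7)·tan(-0.21)·0.25 = -1.1946
v' = 3.9000 − 2.9000·0.25 = 3.1750

(-3.8731, 13.7234, -1.1946, 3.1750)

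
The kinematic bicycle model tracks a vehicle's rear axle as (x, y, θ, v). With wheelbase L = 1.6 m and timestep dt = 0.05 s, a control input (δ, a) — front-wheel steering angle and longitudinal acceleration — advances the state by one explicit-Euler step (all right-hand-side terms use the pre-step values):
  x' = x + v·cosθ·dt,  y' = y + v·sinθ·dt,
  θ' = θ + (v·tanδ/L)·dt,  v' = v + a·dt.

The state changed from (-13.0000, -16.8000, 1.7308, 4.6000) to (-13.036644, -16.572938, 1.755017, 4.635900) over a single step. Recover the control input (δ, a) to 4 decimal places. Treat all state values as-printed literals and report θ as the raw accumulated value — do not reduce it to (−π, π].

a = (v'−v)/dt = (0.035900)/0.05 = 0.7180
Δθ = θ'−θ = 0.024217;  (v·dt/L) = 4.6000·0.05/1.6 = 0.143750
tan δ = Δθ·L/(v·dt) = 0.168466  →  δ = 0.1669

δ = 0.1669, a = 0.7180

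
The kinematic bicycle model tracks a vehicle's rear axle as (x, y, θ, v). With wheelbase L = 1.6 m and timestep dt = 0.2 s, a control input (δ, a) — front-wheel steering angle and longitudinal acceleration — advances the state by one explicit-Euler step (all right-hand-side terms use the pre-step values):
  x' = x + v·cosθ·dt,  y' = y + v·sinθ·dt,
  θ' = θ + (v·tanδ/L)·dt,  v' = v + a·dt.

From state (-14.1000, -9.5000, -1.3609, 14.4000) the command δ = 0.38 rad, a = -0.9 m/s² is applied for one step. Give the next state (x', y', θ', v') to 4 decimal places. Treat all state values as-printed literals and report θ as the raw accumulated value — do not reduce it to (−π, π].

(-13.4999, -12.3168, -0.6420, 14.2200)

x' = -14.1000 + 14.4000·cos(-1.3609)·0.2 = -13.4999
y' = -9.5000 + 14.4000·sin(-1.3609)·0.2 = -12.3168
θ' = -1.3609 + (14.4000/1.6)·tan(0.38)·0.2 = -0.6420
v' = 14.4000 − 0.9000·0.2 = 14.2200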